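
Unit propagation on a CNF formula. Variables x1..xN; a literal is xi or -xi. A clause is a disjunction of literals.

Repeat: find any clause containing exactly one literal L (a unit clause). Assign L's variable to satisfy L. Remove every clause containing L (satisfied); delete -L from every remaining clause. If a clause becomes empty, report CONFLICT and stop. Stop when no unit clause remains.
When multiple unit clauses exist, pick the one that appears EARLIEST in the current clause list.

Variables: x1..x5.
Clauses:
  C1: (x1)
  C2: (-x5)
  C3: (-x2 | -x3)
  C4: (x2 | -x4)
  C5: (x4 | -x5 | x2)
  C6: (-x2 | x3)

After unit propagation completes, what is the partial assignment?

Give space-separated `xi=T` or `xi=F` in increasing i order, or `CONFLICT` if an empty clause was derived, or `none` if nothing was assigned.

Answer: x1=T x5=F

Derivation:
unit clause [1] forces x1=T; simplify:
  satisfied 1 clause(s); 5 remain; assigned so far: [1]
unit clause [-5] forces x5=F; simplify:
  satisfied 2 clause(s); 3 remain; assigned so far: [1, 5]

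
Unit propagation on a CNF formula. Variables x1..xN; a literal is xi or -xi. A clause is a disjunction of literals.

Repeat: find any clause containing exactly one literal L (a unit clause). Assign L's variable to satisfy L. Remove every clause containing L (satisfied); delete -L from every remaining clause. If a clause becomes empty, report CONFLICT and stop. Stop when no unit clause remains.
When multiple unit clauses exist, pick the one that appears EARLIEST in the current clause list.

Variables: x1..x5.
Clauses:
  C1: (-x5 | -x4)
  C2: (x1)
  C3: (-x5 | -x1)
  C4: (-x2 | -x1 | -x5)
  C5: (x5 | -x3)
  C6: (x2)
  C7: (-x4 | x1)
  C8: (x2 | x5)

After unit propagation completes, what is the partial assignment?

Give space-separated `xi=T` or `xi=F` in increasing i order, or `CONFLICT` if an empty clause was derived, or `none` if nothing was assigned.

unit clause [1] forces x1=T; simplify:
  drop -1 from [-5, -1] -> [-5]
  drop -1 from [-2, -1, -5] -> [-2, -5]
  satisfied 2 clause(s); 6 remain; assigned so far: [1]
unit clause [-5] forces x5=F; simplify:
  drop 5 from [5, -3] -> [-3]
  drop 5 from [2, 5] -> [2]
  satisfied 3 clause(s); 3 remain; assigned so far: [1, 5]
unit clause [-3] forces x3=F; simplify:
  satisfied 1 clause(s); 2 remain; assigned so far: [1, 3, 5]
unit clause [2] forces x2=T; simplify:
  satisfied 2 clause(s); 0 remain; assigned so far: [1, 2, 3, 5]

Answer: x1=T x2=T x3=F x5=F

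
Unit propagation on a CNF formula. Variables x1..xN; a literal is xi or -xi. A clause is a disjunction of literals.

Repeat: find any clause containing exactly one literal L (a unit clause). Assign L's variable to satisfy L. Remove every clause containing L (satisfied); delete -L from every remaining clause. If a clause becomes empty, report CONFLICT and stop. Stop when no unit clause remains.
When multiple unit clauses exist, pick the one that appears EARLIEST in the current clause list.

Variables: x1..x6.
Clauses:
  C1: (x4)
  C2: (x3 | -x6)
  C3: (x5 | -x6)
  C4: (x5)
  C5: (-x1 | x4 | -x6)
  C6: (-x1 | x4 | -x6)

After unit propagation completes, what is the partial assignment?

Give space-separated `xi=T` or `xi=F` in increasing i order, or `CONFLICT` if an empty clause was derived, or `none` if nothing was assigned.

Answer: x4=T x5=T

Derivation:
unit clause [4] forces x4=T; simplify:
  satisfied 3 clause(s); 3 remain; assigned so far: [4]
unit clause [5] forces x5=T; simplify:
  satisfied 2 clause(s); 1 remain; assigned so far: [4, 5]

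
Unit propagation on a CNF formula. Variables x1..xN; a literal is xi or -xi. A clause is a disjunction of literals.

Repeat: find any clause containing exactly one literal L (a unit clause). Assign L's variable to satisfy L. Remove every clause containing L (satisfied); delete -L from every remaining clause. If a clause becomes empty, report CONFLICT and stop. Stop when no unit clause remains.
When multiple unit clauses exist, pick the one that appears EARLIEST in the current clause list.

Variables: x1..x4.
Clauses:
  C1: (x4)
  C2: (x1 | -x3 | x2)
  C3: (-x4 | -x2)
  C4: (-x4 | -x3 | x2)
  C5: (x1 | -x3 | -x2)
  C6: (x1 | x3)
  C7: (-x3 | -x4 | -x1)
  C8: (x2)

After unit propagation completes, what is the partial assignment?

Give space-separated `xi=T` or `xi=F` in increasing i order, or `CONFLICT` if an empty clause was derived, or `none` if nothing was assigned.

unit clause [4] forces x4=T; simplify:
  drop -4 from [-4, -2] -> [-2]
  drop -4 from [-4, -3, 2] -> [-3, 2]
  drop -4 from [-3, -4, -1] -> [-3, -1]
  satisfied 1 clause(s); 7 remain; assigned so far: [4]
unit clause [-2] forces x2=F; simplify:
  drop 2 from [1, -3, 2] -> [1, -3]
  drop 2 from [-3, 2] -> [-3]
  drop 2 from [2] -> [] (empty!)
  satisfied 2 clause(s); 5 remain; assigned so far: [2, 4]
CONFLICT (empty clause)

Answer: CONFLICT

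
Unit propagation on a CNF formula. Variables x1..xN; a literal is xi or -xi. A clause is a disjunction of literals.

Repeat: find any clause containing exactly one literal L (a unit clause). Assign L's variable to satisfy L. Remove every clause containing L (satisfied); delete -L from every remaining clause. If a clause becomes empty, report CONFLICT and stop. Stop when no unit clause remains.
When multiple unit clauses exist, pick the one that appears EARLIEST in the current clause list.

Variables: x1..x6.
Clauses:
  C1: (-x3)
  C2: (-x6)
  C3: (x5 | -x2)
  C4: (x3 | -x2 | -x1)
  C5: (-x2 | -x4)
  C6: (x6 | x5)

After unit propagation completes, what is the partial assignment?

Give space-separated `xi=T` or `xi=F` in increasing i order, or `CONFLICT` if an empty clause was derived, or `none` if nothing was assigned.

Answer: x3=F x5=T x6=F

Derivation:
unit clause [-3] forces x3=F; simplify:
  drop 3 from [3, -2, -1] -> [-2, -1]
  satisfied 1 clause(s); 5 remain; assigned so far: [3]
unit clause [-6] forces x6=F; simplify:
  drop 6 from [6, 5] -> [5]
  satisfied 1 clause(s); 4 remain; assigned so far: [3, 6]
unit clause [5] forces x5=T; simplify:
  satisfied 2 clause(s); 2 remain; assigned so far: [3, 5, 6]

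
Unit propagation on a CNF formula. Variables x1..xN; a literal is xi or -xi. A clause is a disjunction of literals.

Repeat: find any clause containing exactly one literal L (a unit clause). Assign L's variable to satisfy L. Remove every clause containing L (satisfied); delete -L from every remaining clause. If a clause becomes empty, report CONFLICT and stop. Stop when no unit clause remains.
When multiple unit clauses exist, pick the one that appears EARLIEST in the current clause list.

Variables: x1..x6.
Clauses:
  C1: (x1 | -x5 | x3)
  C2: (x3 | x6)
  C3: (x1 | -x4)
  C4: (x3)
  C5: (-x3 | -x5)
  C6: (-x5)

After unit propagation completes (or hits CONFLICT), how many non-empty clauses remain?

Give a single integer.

unit clause [3] forces x3=T; simplify:
  drop -3 from [-3, -5] -> [-5]
  satisfied 3 clause(s); 3 remain; assigned so far: [3]
unit clause [-5] forces x5=F; simplify:
  satisfied 2 clause(s); 1 remain; assigned so far: [3, 5]

Answer: 1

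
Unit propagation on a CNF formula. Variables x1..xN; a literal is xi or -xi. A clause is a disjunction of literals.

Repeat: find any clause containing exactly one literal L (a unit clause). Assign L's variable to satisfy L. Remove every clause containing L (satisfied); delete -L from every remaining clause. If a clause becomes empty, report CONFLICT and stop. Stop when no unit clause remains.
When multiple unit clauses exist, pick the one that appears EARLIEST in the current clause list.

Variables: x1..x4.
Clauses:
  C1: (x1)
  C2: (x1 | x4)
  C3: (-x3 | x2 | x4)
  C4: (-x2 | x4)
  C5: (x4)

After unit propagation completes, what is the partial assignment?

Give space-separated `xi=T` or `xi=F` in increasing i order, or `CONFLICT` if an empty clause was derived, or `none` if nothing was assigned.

unit clause [1] forces x1=T; simplify:
  satisfied 2 clause(s); 3 remain; assigned so far: [1]
unit clause [4] forces x4=T; simplify:
  satisfied 3 clause(s); 0 remain; assigned so far: [1, 4]

Answer: x1=T x4=T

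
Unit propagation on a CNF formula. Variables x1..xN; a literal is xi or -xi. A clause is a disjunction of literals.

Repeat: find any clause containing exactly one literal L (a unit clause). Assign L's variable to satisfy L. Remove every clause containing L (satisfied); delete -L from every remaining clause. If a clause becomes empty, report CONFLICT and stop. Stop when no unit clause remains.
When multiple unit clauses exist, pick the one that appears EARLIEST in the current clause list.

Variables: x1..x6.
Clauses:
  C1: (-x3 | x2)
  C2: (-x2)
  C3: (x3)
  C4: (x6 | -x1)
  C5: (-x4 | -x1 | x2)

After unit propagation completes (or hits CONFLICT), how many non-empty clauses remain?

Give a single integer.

Answer: 2

Derivation:
unit clause [-2] forces x2=F; simplify:
  drop 2 from [-3, 2] -> [-3]
  drop 2 from [-4, -1, 2] -> [-4, -1]
  satisfied 1 clause(s); 4 remain; assigned so far: [2]
unit clause [-3] forces x3=F; simplify:
  drop 3 from [3] -> [] (empty!)
  satisfied 1 clause(s); 3 remain; assigned so far: [2, 3]
CONFLICT (empty clause)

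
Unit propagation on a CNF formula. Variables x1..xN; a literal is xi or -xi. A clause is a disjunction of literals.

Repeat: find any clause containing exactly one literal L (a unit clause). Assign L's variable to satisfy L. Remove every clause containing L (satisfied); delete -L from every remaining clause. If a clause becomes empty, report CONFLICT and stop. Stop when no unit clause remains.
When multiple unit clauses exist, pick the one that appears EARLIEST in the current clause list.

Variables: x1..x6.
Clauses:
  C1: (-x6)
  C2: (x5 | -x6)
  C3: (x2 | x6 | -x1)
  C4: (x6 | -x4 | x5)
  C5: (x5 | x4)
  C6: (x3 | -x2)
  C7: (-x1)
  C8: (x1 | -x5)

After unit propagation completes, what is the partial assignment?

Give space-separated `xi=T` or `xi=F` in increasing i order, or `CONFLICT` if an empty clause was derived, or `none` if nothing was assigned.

unit clause [-6] forces x6=F; simplify:
  drop 6 from [2, 6, -1] -> [2, -1]
  drop 6 from [6, -4, 5] -> [-4, 5]
  satisfied 2 clause(s); 6 remain; assigned so far: [6]
unit clause [-1] forces x1=F; simplify:
  drop 1 from [1, -5] -> [-5]
  satisfied 2 clause(s); 4 remain; assigned so far: [1, 6]
unit clause [-5] forces x5=F; simplify:
  drop 5 from [-4, 5] -> [-4]
  drop 5 from [5, 4] -> [4]
  satisfied 1 clause(s); 3 remain; assigned so far: [1, 5, 6]
unit clause [-4] forces x4=F; simplify:
  drop 4 from [4] -> [] (empty!)
  satisfied 1 clause(s); 2 remain; assigned so far: [1, 4, 5, 6]
CONFLICT (empty clause)

Answer: CONFLICT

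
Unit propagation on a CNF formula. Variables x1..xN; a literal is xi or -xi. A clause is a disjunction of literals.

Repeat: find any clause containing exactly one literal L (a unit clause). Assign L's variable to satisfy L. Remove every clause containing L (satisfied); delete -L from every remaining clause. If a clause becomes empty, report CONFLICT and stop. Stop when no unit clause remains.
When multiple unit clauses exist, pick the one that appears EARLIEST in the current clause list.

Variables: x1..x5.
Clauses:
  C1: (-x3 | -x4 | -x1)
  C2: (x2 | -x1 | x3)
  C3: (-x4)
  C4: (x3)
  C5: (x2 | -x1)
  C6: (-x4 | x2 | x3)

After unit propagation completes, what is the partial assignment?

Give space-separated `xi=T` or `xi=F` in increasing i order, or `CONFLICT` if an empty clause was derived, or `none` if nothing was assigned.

Answer: x3=T x4=F

Derivation:
unit clause [-4] forces x4=F; simplify:
  satisfied 3 clause(s); 3 remain; assigned so far: [4]
unit clause [3] forces x3=T; simplify:
  satisfied 2 clause(s); 1 remain; assigned so far: [3, 4]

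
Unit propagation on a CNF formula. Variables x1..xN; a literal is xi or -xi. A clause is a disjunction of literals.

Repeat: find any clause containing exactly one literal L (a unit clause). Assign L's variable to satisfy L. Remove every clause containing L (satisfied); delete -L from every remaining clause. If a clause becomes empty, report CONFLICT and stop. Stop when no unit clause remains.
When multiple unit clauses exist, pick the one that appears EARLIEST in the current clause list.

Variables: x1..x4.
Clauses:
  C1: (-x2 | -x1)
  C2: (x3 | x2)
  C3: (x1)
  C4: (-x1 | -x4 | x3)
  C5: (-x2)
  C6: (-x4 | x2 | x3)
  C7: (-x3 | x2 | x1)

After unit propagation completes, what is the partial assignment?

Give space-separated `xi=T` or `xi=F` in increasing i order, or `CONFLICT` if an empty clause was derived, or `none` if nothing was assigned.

unit clause [1] forces x1=T; simplify:
  drop -1 from [-2, -1] -> [-2]
  drop -1 from [-1, -4, 3] -> [-4, 3]
  satisfied 2 clause(s); 5 remain; assigned so far: [1]
unit clause [-2] forces x2=F; simplify:
  drop 2 from [3, 2] -> [3]
  drop 2 from [-4, 2, 3] -> [-4, 3]
  satisfied 2 clause(s); 3 remain; assigned so far: [1, 2]
unit clause [3] forces x3=T; simplify:
  satisfied 3 clause(s); 0 remain; assigned so far: [1, 2, 3]

Answer: x1=T x2=F x3=T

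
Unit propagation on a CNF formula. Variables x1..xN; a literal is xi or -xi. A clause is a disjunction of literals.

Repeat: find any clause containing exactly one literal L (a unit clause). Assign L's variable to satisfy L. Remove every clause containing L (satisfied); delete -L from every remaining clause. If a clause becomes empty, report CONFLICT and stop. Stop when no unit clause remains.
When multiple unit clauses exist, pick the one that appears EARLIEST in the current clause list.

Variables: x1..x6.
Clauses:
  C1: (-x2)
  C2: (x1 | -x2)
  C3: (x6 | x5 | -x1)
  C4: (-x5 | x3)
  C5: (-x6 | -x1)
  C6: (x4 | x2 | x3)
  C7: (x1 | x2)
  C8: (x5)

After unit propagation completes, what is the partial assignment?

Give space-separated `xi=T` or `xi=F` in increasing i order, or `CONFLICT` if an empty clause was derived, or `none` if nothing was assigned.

Answer: x1=T x2=F x3=T x5=T x6=F

Derivation:
unit clause [-2] forces x2=F; simplify:
  drop 2 from [4, 2, 3] -> [4, 3]
  drop 2 from [1, 2] -> [1]
  satisfied 2 clause(s); 6 remain; assigned so far: [2]
unit clause [1] forces x1=T; simplify:
  drop -1 from [6, 5, -1] -> [6, 5]
  drop -1 from [-6, -1] -> [-6]
  satisfied 1 clause(s); 5 remain; assigned so far: [1, 2]
unit clause [-6] forces x6=F; simplify:
  drop 6 from [6, 5] -> [5]
  satisfied 1 clause(s); 4 remain; assigned so far: [1, 2, 6]
unit clause [5] forces x5=T; simplify:
  drop -5 from [-5, 3] -> [3]
  satisfied 2 clause(s); 2 remain; assigned so far: [1, 2, 5, 6]
unit clause [3] forces x3=T; simplify:
  satisfied 2 clause(s); 0 remain; assigned so far: [1, 2, 3, 5, 6]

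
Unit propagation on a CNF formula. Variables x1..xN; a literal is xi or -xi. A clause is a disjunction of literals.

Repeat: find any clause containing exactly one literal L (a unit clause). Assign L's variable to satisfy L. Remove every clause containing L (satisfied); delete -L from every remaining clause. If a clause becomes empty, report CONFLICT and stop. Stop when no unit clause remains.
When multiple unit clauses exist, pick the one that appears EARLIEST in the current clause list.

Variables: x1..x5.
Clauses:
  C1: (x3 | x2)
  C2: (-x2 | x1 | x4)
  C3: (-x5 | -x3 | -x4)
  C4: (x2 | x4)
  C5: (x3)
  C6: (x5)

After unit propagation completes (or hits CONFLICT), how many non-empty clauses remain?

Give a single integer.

unit clause [3] forces x3=T; simplify:
  drop -3 from [-5, -3, -4] -> [-5, -4]
  satisfied 2 clause(s); 4 remain; assigned so far: [3]
unit clause [5] forces x5=T; simplify:
  drop -5 from [-5, -4] -> [-4]
  satisfied 1 clause(s); 3 remain; assigned so far: [3, 5]
unit clause [-4] forces x4=F; simplify:
  drop 4 from [-2, 1, 4] -> [-2, 1]
  drop 4 from [2, 4] -> [2]
  satisfied 1 clause(s); 2 remain; assigned so far: [3, 4, 5]
unit clause [2] forces x2=T; simplify:
  drop -2 from [-2, 1] -> [1]
  satisfied 1 clause(s); 1 remain; assigned so far: [2, 3, 4, 5]
unit clause [1] forces x1=T; simplify:
  satisfied 1 clause(s); 0 remain; assigned so far: [1, 2, 3, 4, 5]

Answer: 0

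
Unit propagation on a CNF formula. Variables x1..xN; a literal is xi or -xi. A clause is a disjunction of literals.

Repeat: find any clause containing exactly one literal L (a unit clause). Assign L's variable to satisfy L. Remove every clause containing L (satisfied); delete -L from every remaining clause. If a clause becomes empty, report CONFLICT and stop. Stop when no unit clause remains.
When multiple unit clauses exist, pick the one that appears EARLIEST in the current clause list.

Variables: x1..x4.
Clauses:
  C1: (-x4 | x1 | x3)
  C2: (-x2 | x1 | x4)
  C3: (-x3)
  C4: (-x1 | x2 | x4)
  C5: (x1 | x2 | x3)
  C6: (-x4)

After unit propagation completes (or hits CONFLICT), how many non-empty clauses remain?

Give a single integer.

unit clause [-3] forces x3=F; simplify:
  drop 3 from [-4, 1, 3] -> [-4, 1]
  drop 3 from [1, 2, 3] -> [1, 2]
  satisfied 1 clause(s); 5 remain; assigned so far: [3]
unit clause [-4] forces x4=F; simplify:
  drop 4 from [-2, 1, 4] -> [-2, 1]
  drop 4 from [-1, 2, 4] -> [-1, 2]
  satisfied 2 clause(s); 3 remain; assigned so far: [3, 4]

Answer: 3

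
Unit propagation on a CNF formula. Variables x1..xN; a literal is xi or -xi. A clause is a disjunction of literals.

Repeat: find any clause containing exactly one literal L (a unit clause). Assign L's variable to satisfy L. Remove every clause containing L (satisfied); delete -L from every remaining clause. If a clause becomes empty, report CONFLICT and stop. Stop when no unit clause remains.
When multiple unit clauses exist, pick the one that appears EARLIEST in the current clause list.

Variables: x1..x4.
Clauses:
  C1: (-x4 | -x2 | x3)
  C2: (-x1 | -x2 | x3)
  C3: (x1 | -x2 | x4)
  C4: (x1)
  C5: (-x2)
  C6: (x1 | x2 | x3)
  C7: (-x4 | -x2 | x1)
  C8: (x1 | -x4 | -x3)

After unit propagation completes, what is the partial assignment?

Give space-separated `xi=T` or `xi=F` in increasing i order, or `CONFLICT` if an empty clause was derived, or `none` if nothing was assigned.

unit clause [1] forces x1=T; simplify:
  drop -1 from [-1, -2, 3] -> [-2, 3]
  satisfied 5 clause(s); 3 remain; assigned so far: [1]
unit clause [-2] forces x2=F; simplify:
  satisfied 3 clause(s); 0 remain; assigned so far: [1, 2]

Answer: x1=T x2=F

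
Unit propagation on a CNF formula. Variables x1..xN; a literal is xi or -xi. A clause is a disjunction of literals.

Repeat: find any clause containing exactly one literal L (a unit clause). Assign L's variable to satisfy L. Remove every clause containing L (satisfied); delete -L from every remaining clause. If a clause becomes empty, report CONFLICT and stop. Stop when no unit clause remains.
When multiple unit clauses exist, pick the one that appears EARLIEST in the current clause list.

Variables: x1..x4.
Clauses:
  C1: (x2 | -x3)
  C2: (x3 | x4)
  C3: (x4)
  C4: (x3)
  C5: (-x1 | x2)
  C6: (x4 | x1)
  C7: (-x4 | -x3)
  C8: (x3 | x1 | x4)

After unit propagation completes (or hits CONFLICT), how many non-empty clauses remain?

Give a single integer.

unit clause [4] forces x4=T; simplify:
  drop -4 from [-4, -3] -> [-3]
  satisfied 4 clause(s); 4 remain; assigned so far: [4]
unit clause [3] forces x3=T; simplify:
  drop -3 from [2, -3] -> [2]
  drop -3 from [-3] -> [] (empty!)
  satisfied 1 clause(s); 3 remain; assigned so far: [3, 4]
CONFLICT (empty clause)

Answer: 2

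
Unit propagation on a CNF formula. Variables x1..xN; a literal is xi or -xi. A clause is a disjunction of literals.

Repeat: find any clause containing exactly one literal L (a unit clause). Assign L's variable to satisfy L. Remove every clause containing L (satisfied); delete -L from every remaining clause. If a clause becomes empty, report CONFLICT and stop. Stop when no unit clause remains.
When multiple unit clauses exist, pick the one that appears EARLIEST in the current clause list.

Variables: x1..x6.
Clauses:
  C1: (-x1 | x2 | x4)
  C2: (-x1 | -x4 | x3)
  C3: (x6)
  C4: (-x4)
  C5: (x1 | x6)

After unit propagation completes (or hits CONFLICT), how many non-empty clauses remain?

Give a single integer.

unit clause [6] forces x6=T; simplify:
  satisfied 2 clause(s); 3 remain; assigned so far: [6]
unit clause [-4] forces x4=F; simplify:
  drop 4 from [-1, 2, 4] -> [-1, 2]
  satisfied 2 clause(s); 1 remain; assigned so far: [4, 6]

Answer: 1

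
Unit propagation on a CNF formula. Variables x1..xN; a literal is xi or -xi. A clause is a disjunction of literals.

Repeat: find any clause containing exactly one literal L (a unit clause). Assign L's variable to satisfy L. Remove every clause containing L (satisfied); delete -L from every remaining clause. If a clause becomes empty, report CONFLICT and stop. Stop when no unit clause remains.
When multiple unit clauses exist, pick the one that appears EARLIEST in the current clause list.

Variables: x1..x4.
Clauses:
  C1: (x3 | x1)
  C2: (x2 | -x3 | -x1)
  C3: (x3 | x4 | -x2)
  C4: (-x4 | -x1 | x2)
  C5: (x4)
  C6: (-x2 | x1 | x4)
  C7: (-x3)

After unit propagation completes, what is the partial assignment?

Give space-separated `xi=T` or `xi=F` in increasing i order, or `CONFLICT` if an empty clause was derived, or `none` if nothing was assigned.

Answer: x1=T x2=T x3=F x4=T

Derivation:
unit clause [4] forces x4=T; simplify:
  drop -4 from [-4, -1, 2] -> [-1, 2]
  satisfied 3 clause(s); 4 remain; assigned so far: [4]
unit clause [-3] forces x3=F; simplify:
  drop 3 from [3, 1] -> [1]
  satisfied 2 clause(s); 2 remain; assigned so far: [3, 4]
unit clause [1] forces x1=T; simplify:
  drop -1 from [-1, 2] -> [2]
  satisfied 1 clause(s); 1 remain; assigned so far: [1, 3, 4]
unit clause [2] forces x2=T; simplify:
  satisfied 1 clause(s); 0 remain; assigned so far: [1, 2, 3, 4]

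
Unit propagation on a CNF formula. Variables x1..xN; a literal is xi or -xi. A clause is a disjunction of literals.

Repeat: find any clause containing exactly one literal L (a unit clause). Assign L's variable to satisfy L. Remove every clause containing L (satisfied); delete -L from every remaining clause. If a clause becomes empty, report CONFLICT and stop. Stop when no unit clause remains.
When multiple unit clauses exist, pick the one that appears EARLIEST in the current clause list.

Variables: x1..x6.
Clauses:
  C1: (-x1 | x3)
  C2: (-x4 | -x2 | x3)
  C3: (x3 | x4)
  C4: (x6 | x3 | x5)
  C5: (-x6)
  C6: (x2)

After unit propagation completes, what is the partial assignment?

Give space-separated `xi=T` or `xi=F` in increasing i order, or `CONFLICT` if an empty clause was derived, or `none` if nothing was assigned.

Answer: x2=T x6=F

Derivation:
unit clause [-6] forces x6=F; simplify:
  drop 6 from [6, 3, 5] -> [3, 5]
  satisfied 1 clause(s); 5 remain; assigned so far: [6]
unit clause [2] forces x2=T; simplify:
  drop -2 from [-4, -2, 3] -> [-4, 3]
  satisfied 1 clause(s); 4 remain; assigned so far: [2, 6]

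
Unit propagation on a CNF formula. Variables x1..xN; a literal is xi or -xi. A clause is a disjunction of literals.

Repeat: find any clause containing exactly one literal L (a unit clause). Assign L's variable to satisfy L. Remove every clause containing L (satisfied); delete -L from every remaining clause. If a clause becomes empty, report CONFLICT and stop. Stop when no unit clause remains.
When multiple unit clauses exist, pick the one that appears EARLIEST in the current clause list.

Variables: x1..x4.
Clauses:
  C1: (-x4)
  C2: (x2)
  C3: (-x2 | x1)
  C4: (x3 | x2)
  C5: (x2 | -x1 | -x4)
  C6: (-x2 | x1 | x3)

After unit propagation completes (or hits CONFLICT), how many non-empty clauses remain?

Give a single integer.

Answer: 0

Derivation:
unit clause [-4] forces x4=F; simplify:
  satisfied 2 clause(s); 4 remain; assigned so far: [4]
unit clause [2] forces x2=T; simplify:
  drop -2 from [-2, 1] -> [1]
  drop -2 from [-2, 1, 3] -> [1, 3]
  satisfied 2 clause(s); 2 remain; assigned so far: [2, 4]
unit clause [1] forces x1=T; simplify:
  satisfied 2 clause(s); 0 remain; assigned so far: [1, 2, 4]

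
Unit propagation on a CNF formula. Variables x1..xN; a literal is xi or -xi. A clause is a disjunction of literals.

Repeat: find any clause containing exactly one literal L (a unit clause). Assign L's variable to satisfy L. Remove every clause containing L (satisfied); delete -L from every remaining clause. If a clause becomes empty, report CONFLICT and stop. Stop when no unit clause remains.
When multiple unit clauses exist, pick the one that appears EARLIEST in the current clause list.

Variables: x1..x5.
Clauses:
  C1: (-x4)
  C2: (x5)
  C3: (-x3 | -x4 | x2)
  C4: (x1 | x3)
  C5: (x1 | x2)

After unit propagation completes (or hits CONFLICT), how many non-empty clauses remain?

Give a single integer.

Answer: 2

Derivation:
unit clause [-4] forces x4=F; simplify:
  satisfied 2 clause(s); 3 remain; assigned so far: [4]
unit clause [5] forces x5=T; simplify:
  satisfied 1 clause(s); 2 remain; assigned so far: [4, 5]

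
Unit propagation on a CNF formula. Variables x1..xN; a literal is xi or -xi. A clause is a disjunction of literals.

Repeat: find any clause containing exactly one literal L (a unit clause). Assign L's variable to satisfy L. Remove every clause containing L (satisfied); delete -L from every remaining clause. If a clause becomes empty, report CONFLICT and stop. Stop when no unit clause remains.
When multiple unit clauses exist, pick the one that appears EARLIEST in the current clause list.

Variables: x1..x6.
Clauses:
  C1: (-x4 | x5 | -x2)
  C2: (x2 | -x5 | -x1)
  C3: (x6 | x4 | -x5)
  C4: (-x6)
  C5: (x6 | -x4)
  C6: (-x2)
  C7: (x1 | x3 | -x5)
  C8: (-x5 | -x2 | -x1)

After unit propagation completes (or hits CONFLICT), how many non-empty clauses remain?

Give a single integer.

Answer: 0

Derivation:
unit clause [-6] forces x6=F; simplify:
  drop 6 from [6, 4, -5] -> [4, -5]
  drop 6 from [6, -4] -> [-4]
  satisfied 1 clause(s); 7 remain; assigned so far: [6]
unit clause [-4] forces x4=F; simplify:
  drop 4 from [4, -5] -> [-5]
  satisfied 2 clause(s); 5 remain; assigned so far: [4, 6]
unit clause [-5] forces x5=F; simplify:
  satisfied 4 clause(s); 1 remain; assigned so far: [4, 5, 6]
unit clause [-2] forces x2=F; simplify:
  satisfied 1 clause(s); 0 remain; assigned so far: [2, 4, 5, 6]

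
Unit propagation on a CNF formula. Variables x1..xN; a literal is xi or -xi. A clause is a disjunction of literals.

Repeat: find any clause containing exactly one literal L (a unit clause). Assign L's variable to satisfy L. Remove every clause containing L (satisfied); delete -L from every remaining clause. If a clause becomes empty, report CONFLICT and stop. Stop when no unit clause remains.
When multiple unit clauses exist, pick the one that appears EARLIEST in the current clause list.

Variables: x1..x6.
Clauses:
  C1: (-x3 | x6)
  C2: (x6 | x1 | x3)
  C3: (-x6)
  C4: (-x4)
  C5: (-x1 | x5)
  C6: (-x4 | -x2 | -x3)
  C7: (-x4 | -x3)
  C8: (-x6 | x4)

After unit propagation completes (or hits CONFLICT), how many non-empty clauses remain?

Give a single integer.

unit clause [-6] forces x6=F; simplify:
  drop 6 from [-3, 6] -> [-3]
  drop 6 from [6, 1, 3] -> [1, 3]
  satisfied 2 clause(s); 6 remain; assigned so far: [6]
unit clause [-3] forces x3=F; simplify:
  drop 3 from [1, 3] -> [1]
  satisfied 3 clause(s); 3 remain; assigned so far: [3, 6]
unit clause [1] forces x1=T; simplify:
  drop -1 from [-1, 5] -> [5]
  satisfied 1 clause(s); 2 remain; assigned so far: [1, 3, 6]
unit clause [-4] forces x4=F; simplify:
  satisfied 1 clause(s); 1 remain; assigned so far: [1, 3, 4, 6]
unit clause [5] forces x5=T; simplify:
  satisfied 1 clause(s); 0 remain; assigned so far: [1, 3, 4, 5, 6]

Answer: 0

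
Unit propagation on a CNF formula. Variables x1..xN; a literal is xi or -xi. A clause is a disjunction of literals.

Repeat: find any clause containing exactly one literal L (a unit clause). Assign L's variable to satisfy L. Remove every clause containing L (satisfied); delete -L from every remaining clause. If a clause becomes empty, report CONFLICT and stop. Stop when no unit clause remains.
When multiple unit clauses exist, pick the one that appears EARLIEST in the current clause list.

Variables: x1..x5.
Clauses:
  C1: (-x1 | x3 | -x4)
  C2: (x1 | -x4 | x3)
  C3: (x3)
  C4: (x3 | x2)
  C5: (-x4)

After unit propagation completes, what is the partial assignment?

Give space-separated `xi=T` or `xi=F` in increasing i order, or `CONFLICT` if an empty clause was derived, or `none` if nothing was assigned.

Answer: x3=T x4=F

Derivation:
unit clause [3] forces x3=T; simplify:
  satisfied 4 clause(s); 1 remain; assigned so far: [3]
unit clause [-4] forces x4=F; simplify:
  satisfied 1 clause(s); 0 remain; assigned so far: [3, 4]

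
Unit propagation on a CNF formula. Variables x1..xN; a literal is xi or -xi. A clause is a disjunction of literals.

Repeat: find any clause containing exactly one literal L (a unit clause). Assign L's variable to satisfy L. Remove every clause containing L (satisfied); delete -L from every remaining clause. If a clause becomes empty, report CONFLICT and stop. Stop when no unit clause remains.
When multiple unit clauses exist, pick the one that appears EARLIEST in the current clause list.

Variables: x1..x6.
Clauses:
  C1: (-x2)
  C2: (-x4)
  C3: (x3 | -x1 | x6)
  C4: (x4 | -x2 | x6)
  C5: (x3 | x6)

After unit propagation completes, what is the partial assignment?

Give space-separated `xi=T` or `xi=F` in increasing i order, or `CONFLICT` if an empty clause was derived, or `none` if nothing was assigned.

unit clause [-2] forces x2=F; simplify:
  satisfied 2 clause(s); 3 remain; assigned so far: [2]
unit clause [-4] forces x4=F; simplify:
  satisfied 1 clause(s); 2 remain; assigned so far: [2, 4]

Answer: x2=F x4=F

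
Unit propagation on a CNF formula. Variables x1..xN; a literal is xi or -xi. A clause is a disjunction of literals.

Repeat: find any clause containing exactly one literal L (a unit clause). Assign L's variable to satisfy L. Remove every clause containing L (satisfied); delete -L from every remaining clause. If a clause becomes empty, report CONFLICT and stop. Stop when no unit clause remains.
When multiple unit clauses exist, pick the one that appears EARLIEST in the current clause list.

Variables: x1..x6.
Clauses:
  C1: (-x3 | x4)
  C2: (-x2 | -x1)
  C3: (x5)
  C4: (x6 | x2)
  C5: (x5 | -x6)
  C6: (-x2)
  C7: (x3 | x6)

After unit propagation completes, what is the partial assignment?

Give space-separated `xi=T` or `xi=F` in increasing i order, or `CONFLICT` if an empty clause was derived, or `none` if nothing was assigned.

Answer: x2=F x5=T x6=T

Derivation:
unit clause [5] forces x5=T; simplify:
  satisfied 2 clause(s); 5 remain; assigned so far: [5]
unit clause [-2] forces x2=F; simplify:
  drop 2 from [6, 2] -> [6]
  satisfied 2 clause(s); 3 remain; assigned so far: [2, 5]
unit clause [6] forces x6=T; simplify:
  satisfied 2 clause(s); 1 remain; assigned so far: [2, 5, 6]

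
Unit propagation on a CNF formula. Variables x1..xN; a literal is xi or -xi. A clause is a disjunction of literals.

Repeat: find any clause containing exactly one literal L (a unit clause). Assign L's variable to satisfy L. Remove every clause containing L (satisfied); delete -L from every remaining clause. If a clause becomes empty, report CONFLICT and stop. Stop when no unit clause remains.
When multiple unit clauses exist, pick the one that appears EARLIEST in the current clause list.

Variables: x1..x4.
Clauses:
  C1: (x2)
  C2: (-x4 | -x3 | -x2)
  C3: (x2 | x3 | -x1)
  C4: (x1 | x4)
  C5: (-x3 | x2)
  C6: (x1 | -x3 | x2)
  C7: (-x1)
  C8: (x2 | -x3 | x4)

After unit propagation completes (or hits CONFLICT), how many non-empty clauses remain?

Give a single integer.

Answer: 0

Derivation:
unit clause [2] forces x2=T; simplify:
  drop -2 from [-4, -3, -2] -> [-4, -3]
  satisfied 5 clause(s); 3 remain; assigned so far: [2]
unit clause [-1] forces x1=F; simplify:
  drop 1 from [1, 4] -> [4]
  satisfied 1 clause(s); 2 remain; assigned so far: [1, 2]
unit clause [4] forces x4=T; simplify:
  drop -4 from [-4, -3] -> [-3]
  satisfied 1 clause(s); 1 remain; assigned so far: [1, 2, 4]
unit clause [-3] forces x3=F; simplify:
  satisfied 1 clause(s); 0 remain; assigned so far: [1, 2, 3, 4]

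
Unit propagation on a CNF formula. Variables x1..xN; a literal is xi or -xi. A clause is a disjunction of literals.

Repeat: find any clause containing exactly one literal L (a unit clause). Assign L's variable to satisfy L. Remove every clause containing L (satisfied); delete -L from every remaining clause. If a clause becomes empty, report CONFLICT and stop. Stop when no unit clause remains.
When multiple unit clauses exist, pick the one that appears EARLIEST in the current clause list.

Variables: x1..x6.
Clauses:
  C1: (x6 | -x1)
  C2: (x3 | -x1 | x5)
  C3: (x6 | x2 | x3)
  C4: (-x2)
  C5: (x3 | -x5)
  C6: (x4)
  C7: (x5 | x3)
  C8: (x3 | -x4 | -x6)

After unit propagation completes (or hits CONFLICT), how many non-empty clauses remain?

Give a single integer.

Answer: 6

Derivation:
unit clause [-2] forces x2=F; simplify:
  drop 2 from [6, 2, 3] -> [6, 3]
  satisfied 1 clause(s); 7 remain; assigned so far: [2]
unit clause [4] forces x4=T; simplify:
  drop -4 from [3, -4, -6] -> [3, -6]
  satisfied 1 clause(s); 6 remain; assigned so far: [2, 4]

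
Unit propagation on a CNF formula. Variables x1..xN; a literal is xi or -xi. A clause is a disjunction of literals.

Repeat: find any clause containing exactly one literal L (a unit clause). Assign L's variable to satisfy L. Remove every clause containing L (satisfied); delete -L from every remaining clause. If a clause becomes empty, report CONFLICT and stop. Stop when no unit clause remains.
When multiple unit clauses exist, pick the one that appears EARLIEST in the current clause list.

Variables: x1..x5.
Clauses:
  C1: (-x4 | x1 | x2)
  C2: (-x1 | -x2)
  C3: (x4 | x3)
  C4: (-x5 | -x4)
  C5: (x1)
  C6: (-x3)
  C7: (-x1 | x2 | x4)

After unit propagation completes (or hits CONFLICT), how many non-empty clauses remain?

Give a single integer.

unit clause [1] forces x1=T; simplify:
  drop -1 from [-1, -2] -> [-2]
  drop -1 from [-1, 2, 4] -> [2, 4]
  satisfied 2 clause(s); 5 remain; assigned so far: [1]
unit clause [-2] forces x2=F; simplify:
  drop 2 from [2, 4] -> [4]
  satisfied 1 clause(s); 4 remain; assigned so far: [1, 2]
unit clause [-3] forces x3=F; simplify:
  drop 3 from [4, 3] -> [4]
  satisfied 1 clause(s); 3 remain; assigned so far: [1, 2, 3]
unit clause [4] forces x4=T; simplify:
  drop -4 from [-5, -4] -> [-5]
  satisfied 2 clause(s); 1 remain; assigned so far: [1, 2, 3, 4]
unit clause [-5] forces x5=F; simplify:
  satisfied 1 clause(s); 0 remain; assigned so far: [1, 2, 3, 4, 5]

Answer: 0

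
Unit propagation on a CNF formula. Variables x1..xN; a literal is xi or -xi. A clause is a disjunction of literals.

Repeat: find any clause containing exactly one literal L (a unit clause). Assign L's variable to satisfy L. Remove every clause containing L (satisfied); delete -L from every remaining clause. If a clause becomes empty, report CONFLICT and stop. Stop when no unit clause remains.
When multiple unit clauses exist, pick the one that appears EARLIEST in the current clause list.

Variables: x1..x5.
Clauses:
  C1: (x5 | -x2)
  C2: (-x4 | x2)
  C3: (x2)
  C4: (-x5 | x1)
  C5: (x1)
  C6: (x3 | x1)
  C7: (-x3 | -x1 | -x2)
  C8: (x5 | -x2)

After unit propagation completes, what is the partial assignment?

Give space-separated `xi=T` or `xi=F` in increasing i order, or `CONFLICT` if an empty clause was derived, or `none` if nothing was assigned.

Answer: x1=T x2=T x3=F x5=T

Derivation:
unit clause [2] forces x2=T; simplify:
  drop -2 from [5, -2] -> [5]
  drop -2 from [-3, -1, -2] -> [-3, -1]
  drop -2 from [5, -2] -> [5]
  satisfied 2 clause(s); 6 remain; assigned so far: [2]
unit clause [5] forces x5=T; simplify:
  drop -5 from [-5, 1] -> [1]
  satisfied 2 clause(s); 4 remain; assigned so far: [2, 5]
unit clause [1] forces x1=T; simplify:
  drop -1 from [-3, -1] -> [-3]
  satisfied 3 clause(s); 1 remain; assigned so far: [1, 2, 5]
unit clause [-3] forces x3=F; simplify:
  satisfied 1 clause(s); 0 remain; assigned so far: [1, 2, 3, 5]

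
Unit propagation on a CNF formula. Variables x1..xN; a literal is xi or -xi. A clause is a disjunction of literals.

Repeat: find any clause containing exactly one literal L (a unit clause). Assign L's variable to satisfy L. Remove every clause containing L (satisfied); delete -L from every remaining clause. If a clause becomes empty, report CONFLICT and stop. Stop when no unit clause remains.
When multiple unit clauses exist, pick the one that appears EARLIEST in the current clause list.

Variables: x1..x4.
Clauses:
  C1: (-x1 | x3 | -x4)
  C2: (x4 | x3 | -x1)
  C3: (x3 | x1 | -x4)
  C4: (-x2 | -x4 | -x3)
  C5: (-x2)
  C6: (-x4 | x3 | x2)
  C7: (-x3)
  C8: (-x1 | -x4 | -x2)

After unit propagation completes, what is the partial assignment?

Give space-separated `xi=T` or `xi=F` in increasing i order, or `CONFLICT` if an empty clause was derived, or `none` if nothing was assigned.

unit clause [-2] forces x2=F; simplify:
  drop 2 from [-4, 3, 2] -> [-4, 3]
  satisfied 3 clause(s); 5 remain; assigned so far: [2]
unit clause [-3] forces x3=F; simplify:
  drop 3 from [-1, 3, -4] -> [-1, -4]
  drop 3 from [4, 3, -1] -> [4, -1]
  drop 3 from [3, 1, -4] -> [1, -4]
  drop 3 from [-4, 3] -> [-4]
  satisfied 1 clause(s); 4 remain; assigned so far: [2, 3]
unit clause [-4] forces x4=F; simplify:
  drop 4 from [4, -1] -> [-1]
  satisfied 3 clause(s); 1 remain; assigned so far: [2, 3, 4]
unit clause [-1] forces x1=F; simplify:
  satisfied 1 clause(s); 0 remain; assigned so far: [1, 2, 3, 4]

Answer: x1=F x2=F x3=F x4=F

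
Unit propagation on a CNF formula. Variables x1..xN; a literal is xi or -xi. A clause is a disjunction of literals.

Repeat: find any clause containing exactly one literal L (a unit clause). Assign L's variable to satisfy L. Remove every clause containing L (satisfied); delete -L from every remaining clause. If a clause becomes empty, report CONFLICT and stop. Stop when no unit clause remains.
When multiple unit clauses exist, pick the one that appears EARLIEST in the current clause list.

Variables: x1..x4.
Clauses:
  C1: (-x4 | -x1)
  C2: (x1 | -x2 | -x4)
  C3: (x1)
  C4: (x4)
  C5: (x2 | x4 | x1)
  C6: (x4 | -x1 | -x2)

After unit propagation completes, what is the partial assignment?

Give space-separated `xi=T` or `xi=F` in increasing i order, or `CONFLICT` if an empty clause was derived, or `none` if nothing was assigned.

Answer: CONFLICT

Derivation:
unit clause [1] forces x1=T; simplify:
  drop -1 from [-4, -1] -> [-4]
  drop -1 from [4, -1, -2] -> [4, -2]
  satisfied 3 clause(s); 3 remain; assigned so far: [1]
unit clause [-4] forces x4=F; simplify:
  drop 4 from [4] -> [] (empty!)
  drop 4 from [4, -2] -> [-2]
  satisfied 1 clause(s); 2 remain; assigned so far: [1, 4]
CONFLICT (empty clause)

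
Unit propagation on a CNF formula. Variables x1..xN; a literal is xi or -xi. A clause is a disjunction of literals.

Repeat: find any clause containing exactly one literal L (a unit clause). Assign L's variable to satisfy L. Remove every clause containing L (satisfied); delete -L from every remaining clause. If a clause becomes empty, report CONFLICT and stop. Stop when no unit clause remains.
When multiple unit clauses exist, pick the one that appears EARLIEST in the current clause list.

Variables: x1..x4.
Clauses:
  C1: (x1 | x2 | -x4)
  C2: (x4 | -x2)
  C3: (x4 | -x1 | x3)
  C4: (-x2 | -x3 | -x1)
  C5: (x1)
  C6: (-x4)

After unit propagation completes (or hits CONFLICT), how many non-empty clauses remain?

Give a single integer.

Answer: 0

Derivation:
unit clause [1] forces x1=T; simplify:
  drop -1 from [4, -1, 3] -> [4, 3]
  drop -1 from [-2, -3, -1] -> [-2, -3]
  satisfied 2 clause(s); 4 remain; assigned so far: [1]
unit clause [-4] forces x4=F; simplify:
  drop 4 from [4, -2] -> [-2]
  drop 4 from [4, 3] -> [3]
  satisfied 1 clause(s); 3 remain; assigned so far: [1, 4]
unit clause [-2] forces x2=F; simplify:
  satisfied 2 clause(s); 1 remain; assigned so far: [1, 2, 4]
unit clause [3] forces x3=T; simplify:
  satisfied 1 clause(s); 0 remain; assigned so far: [1, 2, 3, 4]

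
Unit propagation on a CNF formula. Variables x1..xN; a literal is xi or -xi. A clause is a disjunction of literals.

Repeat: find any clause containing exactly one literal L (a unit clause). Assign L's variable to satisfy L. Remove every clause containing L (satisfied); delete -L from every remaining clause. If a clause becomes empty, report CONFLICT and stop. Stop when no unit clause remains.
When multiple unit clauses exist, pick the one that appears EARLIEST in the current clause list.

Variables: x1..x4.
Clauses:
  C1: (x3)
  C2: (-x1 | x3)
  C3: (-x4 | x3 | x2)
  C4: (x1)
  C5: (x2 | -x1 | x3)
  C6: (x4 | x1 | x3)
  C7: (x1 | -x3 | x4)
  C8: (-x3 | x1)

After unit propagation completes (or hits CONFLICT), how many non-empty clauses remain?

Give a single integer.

unit clause [3] forces x3=T; simplify:
  drop -3 from [1, -3, 4] -> [1, 4]
  drop -3 from [-3, 1] -> [1]
  satisfied 5 clause(s); 3 remain; assigned so far: [3]
unit clause [1] forces x1=T; simplify:
  satisfied 3 clause(s); 0 remain; assigned so far: [1, 3]

Answer: 0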